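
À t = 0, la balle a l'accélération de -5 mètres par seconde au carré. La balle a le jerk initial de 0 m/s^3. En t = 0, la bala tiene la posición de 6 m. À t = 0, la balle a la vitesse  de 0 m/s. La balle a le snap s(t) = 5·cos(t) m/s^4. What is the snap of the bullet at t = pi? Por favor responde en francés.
De l'équation du snap s(t) = 5·cos(t), nous substituons t = pi pour obtenir s = -5.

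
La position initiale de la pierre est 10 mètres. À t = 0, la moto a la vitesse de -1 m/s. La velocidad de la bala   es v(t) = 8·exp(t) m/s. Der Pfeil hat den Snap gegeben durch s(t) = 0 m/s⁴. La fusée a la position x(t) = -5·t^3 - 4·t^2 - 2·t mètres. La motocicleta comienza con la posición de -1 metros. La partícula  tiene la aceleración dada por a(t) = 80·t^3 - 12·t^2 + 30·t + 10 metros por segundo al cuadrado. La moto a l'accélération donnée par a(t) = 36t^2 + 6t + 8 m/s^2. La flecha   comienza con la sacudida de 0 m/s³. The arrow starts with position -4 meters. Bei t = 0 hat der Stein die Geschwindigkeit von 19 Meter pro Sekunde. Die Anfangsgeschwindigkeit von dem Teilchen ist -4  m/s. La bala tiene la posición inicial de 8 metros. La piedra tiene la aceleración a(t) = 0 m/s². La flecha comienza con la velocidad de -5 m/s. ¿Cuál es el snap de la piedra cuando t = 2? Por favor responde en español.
Debemos derivar nuestra ecuación de la aceleración a(t) = 0 2 veces. Derivando la aceleración, obtenemos la sacudida: j(t) = 0. Derivando la sacudida, obtenemos el snap: s(t) = 0. Usando s(t) = 0 y sustituyendo t = 2, encontramos s = 0.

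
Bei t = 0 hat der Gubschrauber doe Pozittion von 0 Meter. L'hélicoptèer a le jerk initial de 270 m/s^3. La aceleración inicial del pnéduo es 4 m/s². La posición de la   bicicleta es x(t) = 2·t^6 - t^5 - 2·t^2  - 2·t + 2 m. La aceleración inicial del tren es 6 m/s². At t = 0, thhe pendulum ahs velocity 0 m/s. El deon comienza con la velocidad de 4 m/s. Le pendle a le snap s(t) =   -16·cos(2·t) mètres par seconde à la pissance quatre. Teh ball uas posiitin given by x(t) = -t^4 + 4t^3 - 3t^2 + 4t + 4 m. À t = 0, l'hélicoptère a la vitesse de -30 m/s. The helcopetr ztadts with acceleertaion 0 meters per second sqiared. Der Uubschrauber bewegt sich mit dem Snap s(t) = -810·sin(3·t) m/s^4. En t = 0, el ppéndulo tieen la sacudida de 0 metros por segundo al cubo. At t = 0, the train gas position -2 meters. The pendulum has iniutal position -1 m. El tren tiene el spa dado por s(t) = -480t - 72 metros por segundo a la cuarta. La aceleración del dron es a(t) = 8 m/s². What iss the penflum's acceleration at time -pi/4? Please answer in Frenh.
Nous devons intégrer notre équation du snap s(t) = -16·cos(2·t) 2 fois. La primitive du snap, avec j(0) = 0, donne le jerk: j(t) = -8·sin(2·t). La primitive du jerk, avec a(0) = 4, donne l'accélération: a(t) = 4·cos(2·t). De l'équation de l'accélération a(t) = 4·cos(2·t), nous substituons t = -pi/4 pour obtenir a = 0.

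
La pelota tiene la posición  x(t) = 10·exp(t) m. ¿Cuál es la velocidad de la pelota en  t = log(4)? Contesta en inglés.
To solve this, we need to take 1 derivative of our position equation x(t) = 10·exp(t). The derivative of position gives velocity: v(t) = 10·exp(t). Using v(t) = 10·exp(t) and substituting t = log(4), we find v = 40.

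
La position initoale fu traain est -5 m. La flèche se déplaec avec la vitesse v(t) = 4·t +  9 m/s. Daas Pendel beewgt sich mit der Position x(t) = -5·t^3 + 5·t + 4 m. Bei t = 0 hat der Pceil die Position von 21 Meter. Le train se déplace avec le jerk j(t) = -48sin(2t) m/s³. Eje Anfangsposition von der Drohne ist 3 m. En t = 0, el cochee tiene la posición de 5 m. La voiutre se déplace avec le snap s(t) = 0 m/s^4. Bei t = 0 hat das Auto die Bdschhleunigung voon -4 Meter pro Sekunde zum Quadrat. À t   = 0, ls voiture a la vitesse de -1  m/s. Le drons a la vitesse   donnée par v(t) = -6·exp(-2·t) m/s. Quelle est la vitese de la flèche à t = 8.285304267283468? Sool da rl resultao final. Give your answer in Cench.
La vitesse à t = 8.285304267283468 est v = 42.1412170691339.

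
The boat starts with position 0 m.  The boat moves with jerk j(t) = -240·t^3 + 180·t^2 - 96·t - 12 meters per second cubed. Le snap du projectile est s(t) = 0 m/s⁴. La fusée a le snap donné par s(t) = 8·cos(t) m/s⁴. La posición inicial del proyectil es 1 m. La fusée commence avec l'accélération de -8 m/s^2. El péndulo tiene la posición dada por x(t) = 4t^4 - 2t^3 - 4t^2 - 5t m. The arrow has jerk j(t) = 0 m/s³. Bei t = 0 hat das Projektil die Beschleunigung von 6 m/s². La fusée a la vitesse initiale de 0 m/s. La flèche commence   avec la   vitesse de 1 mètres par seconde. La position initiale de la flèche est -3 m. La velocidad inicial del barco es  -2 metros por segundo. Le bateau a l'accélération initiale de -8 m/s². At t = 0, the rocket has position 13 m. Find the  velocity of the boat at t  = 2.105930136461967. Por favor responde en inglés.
Starting from jerk j(t) = -240·t^3 + 180·t^2 - 96·t - 12, we take 2 integrals. The antiderivative of jerk, with a(0) = -8, gives acceleration: a(t) = -60·t^4 + 60·t^3 - 48·t^2 - 12·t - 8. Finding the antiderivative of a(t) and using v(0) = -2: v(t) = -12·t^5 + 15·t^4 - 16·t^3 - 6·t^2 - 8·t - 2. From the given velocity equation v(t) = -12·t^5 + 15·t^4 - 16·t^3 - 6·t^2 - 8·t - 2, we substitute t = 2.105930136461967 to get v = -396.912412412469.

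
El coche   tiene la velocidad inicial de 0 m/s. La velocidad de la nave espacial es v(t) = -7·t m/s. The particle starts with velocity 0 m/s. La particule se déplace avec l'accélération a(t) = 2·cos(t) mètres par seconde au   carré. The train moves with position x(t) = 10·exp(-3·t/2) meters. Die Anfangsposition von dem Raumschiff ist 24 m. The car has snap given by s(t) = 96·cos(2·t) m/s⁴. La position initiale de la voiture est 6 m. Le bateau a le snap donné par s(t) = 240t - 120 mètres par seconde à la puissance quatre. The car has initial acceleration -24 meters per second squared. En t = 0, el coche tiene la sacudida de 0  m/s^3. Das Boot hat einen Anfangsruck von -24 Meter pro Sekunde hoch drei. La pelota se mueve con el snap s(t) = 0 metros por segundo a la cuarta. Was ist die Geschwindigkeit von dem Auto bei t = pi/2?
Um dies zu lösen, müssen wir 3 Stammfunktionen unserer Gleichung für den Snap s(t) = 96·cos(2·t) finden. Mit ∫s(t)dt und Anwendung von j(0) = 0, finden wir j(t) = 48·sin(2·t). Durch Integration von dem Ruck und Verwendung der Anfangsbedingung a(0) = -24, erhalten wir a(t) = -24·cos(2·t). Das Integral von der Beschleunigung, mit v(0) = 0, ergibt die Geschwindigkeit: v(t) = -12·sin(2·t). Wir haben die Geschwindigkeit v(t) = -12·sin(2·t). Durch Einsetzen von t = pi/2: v(pi/2) = 0.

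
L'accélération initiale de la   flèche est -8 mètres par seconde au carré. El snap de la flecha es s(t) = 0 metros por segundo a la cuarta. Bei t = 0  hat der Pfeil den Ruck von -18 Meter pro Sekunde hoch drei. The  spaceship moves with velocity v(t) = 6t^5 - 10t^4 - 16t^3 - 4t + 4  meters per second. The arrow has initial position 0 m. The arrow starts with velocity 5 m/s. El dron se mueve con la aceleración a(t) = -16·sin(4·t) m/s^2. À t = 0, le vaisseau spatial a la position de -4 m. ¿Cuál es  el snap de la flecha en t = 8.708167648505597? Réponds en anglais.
We have snap s(t) = 0. Substituting t = 8.708167648505597: s(8.708167648505597) = 0.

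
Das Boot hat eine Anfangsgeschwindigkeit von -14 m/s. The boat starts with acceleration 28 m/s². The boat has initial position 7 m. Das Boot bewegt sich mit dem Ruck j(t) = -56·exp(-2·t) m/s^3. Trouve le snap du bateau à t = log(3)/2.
Nous devons dériver notre équation du jerk j(t) = -56·exp(-2·t) 1 fois. La dérivée du jerk donne le snap: s(t) = 112·exp(-2·t). En utilisant s(t) = 112·exp(-2·t) et en substituant t = log(3)/2, nous trouvons s = 112/3.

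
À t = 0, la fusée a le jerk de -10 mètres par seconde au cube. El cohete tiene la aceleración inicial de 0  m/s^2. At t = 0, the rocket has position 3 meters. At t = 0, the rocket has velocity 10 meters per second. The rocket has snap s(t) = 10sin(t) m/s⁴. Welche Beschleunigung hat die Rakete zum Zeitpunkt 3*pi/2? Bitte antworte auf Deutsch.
Um dies zu lösen, müssen wir 2 Integrale unserer Gleichung für den Snap s(t) = 10·sin(t) finden. Die Stammfunktion von dem Snap ist der Ruck. Mit j(0) = -10 erhalten wir j(t) = -10·cos(t). Das Integral von dem Ruck, mit a(0) = 0, ergibt die Beschleunigung: a(t) = -10·sin(t). Wir haben die Beschleunigung a(t) = -10·sin(t). Durch Einsetzen von t = 3*pi/2: a(3*pi/2) = 10.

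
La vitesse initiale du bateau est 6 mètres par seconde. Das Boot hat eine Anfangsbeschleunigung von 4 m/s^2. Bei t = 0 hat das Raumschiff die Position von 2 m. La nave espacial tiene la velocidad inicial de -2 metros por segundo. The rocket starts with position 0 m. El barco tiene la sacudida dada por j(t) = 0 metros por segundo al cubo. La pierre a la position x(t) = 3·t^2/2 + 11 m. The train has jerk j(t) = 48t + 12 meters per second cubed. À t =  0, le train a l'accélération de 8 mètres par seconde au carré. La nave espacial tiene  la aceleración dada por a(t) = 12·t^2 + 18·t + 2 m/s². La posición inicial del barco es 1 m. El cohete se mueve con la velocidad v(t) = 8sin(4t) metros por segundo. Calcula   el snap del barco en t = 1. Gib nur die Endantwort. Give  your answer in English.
s(1) = 0.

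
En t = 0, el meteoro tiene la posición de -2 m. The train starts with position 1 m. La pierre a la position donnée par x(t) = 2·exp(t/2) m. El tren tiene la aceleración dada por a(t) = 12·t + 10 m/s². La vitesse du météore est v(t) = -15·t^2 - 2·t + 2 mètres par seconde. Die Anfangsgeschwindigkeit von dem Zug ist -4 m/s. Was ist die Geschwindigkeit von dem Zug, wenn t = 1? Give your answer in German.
Um dies zu lösen, müssen wir 1 Stammfunktion unserer Gleichung für die Beschleunigung a(t) = 12·t + 10 finden. Die Stammfunktion von der Beschleunigung ist die Geschwindigkeit. Mit v(0) = -4 erhalten wir v(t) = 6·t^2 + 10·t - 4. Aus der Gleichung für die Geschwindigkeit v(t) = 6·t^2 + 10·t - 4, setzen wir t = 1 ein und erhalten v = 12.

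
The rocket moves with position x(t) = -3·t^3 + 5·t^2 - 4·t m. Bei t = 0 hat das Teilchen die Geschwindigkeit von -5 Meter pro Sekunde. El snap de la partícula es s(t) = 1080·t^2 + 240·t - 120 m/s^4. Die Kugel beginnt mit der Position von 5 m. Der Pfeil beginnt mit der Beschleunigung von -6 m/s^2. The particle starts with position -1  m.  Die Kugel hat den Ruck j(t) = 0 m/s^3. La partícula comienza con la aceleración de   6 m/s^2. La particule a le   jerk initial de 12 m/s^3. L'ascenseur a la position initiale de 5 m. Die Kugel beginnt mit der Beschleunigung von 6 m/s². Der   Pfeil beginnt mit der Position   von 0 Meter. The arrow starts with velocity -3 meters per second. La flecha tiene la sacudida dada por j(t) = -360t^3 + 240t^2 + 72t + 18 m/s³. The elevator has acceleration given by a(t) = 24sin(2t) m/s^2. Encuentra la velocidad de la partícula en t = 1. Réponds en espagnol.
Partiendo del snap s(t) = 1080·t^2 + 240·t - 120, tomamos 3 antiderivadas. La integral del snap es la sacudida. Usando j(0) = 12, obtenemos j(t) = 360·t^3 + 120·t^2 - 120·t + 12. La integral de la sacudida, con a(0) = 6, da la aceleración: a(t) = 90·t^4 + 40·t^3 - 60·t^2 + 12·t + 6. La antiderivada de la aceleración es la velocidad. Usando v(0) = -5, obtenemos v(t) = 18·t^5 + 10·t^4 - 20·t^3 + 6·t^2 + 6·t - 5. De la ecuación de la velocidad v(t) = 18·t^5 + 10·t^4 - 20·t^3 + 6·t^2 + 6·t - 5, sustituimos t = 1 para obtener v = 15.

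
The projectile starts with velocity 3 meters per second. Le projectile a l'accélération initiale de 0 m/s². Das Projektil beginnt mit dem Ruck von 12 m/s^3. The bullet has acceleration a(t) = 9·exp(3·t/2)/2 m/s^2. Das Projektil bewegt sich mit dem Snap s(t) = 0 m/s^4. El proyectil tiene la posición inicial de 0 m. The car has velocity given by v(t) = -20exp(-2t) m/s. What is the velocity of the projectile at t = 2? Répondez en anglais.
Starting from snap s(t) = 0, we take 3 antiderivatives. Integrating snap and using the initial condition j(0) = 12, we get j(t) = 12. Finding the antiderivative of j(t) and using a(0) = 0: a(t) = 12·t. Integrating acceleration and using the initial condition v(0) = 3, we get v(t) = 6·t^2 + 3. From the given velocity equation v(t) = 6·t^2 + 3, we substitute t = 2 to get v = 27.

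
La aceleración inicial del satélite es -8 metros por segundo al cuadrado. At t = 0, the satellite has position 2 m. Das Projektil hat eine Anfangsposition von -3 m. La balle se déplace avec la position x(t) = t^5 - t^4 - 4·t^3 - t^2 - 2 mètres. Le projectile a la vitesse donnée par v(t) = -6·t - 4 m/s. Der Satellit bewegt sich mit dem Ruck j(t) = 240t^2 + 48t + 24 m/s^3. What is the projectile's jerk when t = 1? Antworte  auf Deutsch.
Ausgehend von der Geschwindigkeit v(t) = -6·t - 4, nehmen wir 2 Ableitungen. Die Ableitung von der Geschwindigkeit ergibt die Beschleunigung: a(t) = -6. Die Ableitung von der Beschleunigung ergibt den Ruck: j(t) = 0. Aus der Gleichung für den Ruck j(t) = 0, setzen wir t = 1 ein und erhalten j = 0.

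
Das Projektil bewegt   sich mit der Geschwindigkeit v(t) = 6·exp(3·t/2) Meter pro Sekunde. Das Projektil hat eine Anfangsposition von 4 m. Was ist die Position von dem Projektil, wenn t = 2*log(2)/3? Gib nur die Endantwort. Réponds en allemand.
x(2*log(2)/3) = 8.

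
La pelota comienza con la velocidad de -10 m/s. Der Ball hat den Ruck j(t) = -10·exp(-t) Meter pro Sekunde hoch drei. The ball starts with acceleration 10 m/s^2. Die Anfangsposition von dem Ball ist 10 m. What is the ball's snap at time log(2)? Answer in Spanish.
Para resolver esto, necesitamos tomar 1 derivada de nuestra ecuación de la sacudida j(t) = -10·exp(-t). Derivando la sacudida, obtenemos el snap: s(t) = 10·exp(-t). Tenemos el snap s(t) = 10·exp(-t). Sustituyendo t = log(2): s(log(2)) = 5.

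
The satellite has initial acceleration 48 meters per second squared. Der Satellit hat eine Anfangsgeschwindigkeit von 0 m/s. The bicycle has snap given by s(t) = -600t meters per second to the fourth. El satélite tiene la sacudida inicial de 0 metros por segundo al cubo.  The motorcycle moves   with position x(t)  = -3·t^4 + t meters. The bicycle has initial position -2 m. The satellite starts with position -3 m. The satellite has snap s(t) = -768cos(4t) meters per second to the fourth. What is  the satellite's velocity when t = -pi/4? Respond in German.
Wir müssen unsere Gleichung für den Snap s(t) = -768·cos(4·t) 3-mal integrieren. Durch Integration von dem Snap und Verwendung der Anfangsbedingung j(0) = 0, erhalten wir j(t) = -192·sin(4·t). Durch Integration von dem Ruck und Verwendung der Anfangsbedingung a(0) = 48, erhalten wir a(t) = 48·cos(4·t). Mit ∫a(t)dt und Anwendung von v(0) = 0, finden wir v(t) = 12·sin(4·t). Mit v(t) = 12·sin(4·t) und Einsetzen von t = -pi/4, finden wir v = 0.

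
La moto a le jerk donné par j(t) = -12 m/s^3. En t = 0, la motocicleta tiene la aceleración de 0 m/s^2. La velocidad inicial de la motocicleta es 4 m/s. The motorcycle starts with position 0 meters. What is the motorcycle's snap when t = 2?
We must differentiate our jerk equation j(t) = -12 1 time. Taking d/dt of j(t), we find s(t) = 0. From the given snap equation s(t) = 0, we substitute t = 2 to get s = 0.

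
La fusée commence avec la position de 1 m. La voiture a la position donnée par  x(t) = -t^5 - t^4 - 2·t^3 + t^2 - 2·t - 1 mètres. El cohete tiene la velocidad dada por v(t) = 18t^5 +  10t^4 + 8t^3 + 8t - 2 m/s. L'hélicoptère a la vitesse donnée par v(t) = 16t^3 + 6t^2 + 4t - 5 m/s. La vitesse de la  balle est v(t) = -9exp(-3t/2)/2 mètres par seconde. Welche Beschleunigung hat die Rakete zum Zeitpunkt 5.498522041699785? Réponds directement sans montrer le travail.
a(5.498522041699785) = 89650.3846871021.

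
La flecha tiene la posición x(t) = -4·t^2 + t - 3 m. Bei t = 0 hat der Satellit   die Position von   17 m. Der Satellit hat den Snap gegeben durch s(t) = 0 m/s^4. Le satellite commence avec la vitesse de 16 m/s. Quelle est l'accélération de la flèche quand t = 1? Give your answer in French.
En partant de la position x(t) = -4·t^2 + t - 3, nous prenons 2 dérivées. En dérivant la position, nous obtenons la vitesse: v(t) = 1 - 8·t. En dérivant la vitesse, nous obtenons l'accélération: a(t) = -8. En utilisant a(t) = -8 et en substituant t = 1, nous trouvons a = -8.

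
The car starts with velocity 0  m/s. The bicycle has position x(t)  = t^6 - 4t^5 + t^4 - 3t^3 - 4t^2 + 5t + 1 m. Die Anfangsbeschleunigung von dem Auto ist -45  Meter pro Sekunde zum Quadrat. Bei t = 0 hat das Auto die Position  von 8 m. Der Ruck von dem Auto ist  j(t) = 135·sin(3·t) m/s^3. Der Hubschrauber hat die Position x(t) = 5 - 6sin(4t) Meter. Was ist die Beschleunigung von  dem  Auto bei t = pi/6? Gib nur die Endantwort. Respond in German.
Die Beschleunigung bei t = pi/6 ist a = 0.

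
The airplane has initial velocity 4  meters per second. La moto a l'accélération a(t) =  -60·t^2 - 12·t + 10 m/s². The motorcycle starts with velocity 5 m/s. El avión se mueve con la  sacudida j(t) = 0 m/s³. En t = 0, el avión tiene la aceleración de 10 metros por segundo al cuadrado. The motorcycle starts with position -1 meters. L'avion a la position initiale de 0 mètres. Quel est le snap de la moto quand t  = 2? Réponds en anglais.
Starting from acceleration a(t) = -60·t^2 - 12·t + 10, we take 2 derivatives. Differentiating acceleration, we get jerk: j(t) = -120·t - 12. Differentiating jerk, we get snap: s(t) = -120. We have snap s(t) = -120. Substituting t = 2: s(2) = -120.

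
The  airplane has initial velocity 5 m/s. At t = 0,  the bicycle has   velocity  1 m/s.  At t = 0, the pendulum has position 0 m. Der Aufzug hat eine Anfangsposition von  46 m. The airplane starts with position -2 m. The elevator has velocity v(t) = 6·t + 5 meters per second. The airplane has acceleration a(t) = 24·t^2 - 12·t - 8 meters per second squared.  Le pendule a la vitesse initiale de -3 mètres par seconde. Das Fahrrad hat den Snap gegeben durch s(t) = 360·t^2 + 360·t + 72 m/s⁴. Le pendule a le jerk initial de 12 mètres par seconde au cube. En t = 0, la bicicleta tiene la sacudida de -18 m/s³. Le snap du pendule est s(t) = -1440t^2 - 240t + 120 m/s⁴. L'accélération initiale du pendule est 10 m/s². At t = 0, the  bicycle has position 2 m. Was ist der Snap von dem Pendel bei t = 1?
Wir haben den Snap s(t) = -1440·t^2 - 240·t + 120. Durch Einsetzen von t = 1: s(1) = -1560.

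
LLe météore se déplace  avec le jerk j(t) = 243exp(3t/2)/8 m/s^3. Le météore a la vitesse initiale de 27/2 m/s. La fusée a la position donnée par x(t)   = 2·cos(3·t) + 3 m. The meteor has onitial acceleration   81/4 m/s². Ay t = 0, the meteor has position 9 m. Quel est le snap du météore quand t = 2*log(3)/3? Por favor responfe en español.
Partiendo de la sacudida j(t) = 243·exp(3·t/2)/8, tomamos 1 derivada. Derivando la sacudida, obtenemos el snap: s(t) = 729·exp(3·t/2)/16. De la ecuación del snap s(t) = 729·exp(3·t/2)/16, sustituimos t = 2*log(3)/3 para obtener s = 2187/16.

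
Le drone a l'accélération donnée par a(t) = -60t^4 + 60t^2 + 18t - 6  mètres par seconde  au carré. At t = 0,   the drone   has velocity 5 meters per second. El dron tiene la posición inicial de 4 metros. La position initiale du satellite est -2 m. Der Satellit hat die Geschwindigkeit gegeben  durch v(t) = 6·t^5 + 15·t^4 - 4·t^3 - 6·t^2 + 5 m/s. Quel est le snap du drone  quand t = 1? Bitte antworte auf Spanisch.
Debemos derivar nuestra ecuación de la aceleración a(t) = -60·t^4 + 60·t^2 + 18·t - 6 2 veces. La derivada de la aceleración da la sacudida: j(t) = -240·t^3 + 120·t + 18. Derivando la sacudida, obtenemos el snap: s(t) = 120 - 720·t^2. Usando s(t) = 120 - 720·t^2 y sustituyendo t = 1, encontramos s = -600.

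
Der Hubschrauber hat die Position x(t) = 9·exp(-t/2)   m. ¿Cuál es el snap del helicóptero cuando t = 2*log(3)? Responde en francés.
Pour résoudre ceci, nous devons prendre 4 dérivées de notre équation de la position x(t) = 9·exp(-t/2). La dérivée de la position donne la vitesse: v(t) = -9·exp(-t/2)/2. En prenant d/dt de v(t), nous trouvons a(t) = 9·exp(-t/2)/4. La dérivée de l'accélération donne le jerk: j(t) = -9·exp(-t/2)/8. La dérivée du jerk donne le snap: s(t) = 9·exp(-t/2)/16. En utilisant s(t) = 9·exp(-t/2)/16 et en substituant t = 2*log(3), nous trouvons s = 3/16.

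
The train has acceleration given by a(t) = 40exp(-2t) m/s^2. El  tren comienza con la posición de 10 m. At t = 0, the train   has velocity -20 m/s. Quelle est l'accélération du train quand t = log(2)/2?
De l'équation de l'accélération a(t) = 40·exp(-2·t), nous substituons t = log(2)/2 pour obtenir a = 20.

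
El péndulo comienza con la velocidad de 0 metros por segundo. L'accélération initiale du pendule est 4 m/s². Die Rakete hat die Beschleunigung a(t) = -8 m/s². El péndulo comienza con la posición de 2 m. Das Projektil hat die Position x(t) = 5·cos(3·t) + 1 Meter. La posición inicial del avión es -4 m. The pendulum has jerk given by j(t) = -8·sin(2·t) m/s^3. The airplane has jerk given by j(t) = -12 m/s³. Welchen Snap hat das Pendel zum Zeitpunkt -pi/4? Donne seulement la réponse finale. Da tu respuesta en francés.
La réponse est 0.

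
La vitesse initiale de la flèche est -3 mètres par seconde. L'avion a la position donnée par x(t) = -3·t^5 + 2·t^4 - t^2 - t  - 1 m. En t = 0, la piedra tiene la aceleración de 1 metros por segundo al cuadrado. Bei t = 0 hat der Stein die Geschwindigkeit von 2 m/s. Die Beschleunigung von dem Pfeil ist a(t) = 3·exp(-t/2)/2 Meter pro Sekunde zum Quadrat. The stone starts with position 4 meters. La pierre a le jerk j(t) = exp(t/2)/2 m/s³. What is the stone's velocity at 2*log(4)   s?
We must find the integral of our jerk equation j(t) = exp(t/2)/2 2 times. The integral of jerk is acceleration. Using a(0) = 1, we get a(t) = exp(t/2). Taking ∫a(t)dt and applying v(0) = 2, we find v(t) = 2·exp(t/2). Using v(t) = 2·exp(t/2) and substituting t = 2*log(4), we find v = 8.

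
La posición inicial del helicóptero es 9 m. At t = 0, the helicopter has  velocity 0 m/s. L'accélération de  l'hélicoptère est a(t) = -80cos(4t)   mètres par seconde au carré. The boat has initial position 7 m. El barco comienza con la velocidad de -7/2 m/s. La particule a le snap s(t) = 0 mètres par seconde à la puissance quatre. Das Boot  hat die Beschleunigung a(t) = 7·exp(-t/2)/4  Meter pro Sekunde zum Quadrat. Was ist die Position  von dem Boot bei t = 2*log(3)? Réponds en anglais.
To find the answer, we compute 2 integrals of a(t) = 7·exp(-t/2)/4. Taking ∫a(t)dt and applying v(0) = -7/2, we find v(t) = -7·exp(-t/2)/2. Finding the antiderivative of v(t) and using x(0) = 7: x(t) = 7·exp(-t/2). From the given position equation x(t) = 7·exp(-t/2), we substitute t = 2*log(3) to get x = 7/3.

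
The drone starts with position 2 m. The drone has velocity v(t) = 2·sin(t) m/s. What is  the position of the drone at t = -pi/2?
To solve this, we need to take 1 antiderivative of our velocity equation v(t) = 2·sin(t). Finding the antiderivative of v(t) and using x(0) = 2: x(t) = 4 - 2·cos(t). From the given position equation x(t) = 4 - 2·cos(t), we substitute t = -pi/2 to get x = 4.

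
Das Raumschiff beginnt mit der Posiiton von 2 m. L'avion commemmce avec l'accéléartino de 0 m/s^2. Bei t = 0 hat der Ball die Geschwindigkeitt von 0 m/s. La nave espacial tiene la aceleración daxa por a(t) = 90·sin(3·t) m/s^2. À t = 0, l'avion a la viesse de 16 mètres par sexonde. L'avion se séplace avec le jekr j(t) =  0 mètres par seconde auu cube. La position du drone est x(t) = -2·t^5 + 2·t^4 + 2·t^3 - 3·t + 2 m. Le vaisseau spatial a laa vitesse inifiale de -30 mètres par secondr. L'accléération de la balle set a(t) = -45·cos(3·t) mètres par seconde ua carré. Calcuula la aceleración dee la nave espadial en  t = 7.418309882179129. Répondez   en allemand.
Wir haben die Beschleunigung a(t) = 90·sin(3·t). Durch Einsetzen von t = 7.418309882179129: a(7.418309882179129) = -23.4659425524956.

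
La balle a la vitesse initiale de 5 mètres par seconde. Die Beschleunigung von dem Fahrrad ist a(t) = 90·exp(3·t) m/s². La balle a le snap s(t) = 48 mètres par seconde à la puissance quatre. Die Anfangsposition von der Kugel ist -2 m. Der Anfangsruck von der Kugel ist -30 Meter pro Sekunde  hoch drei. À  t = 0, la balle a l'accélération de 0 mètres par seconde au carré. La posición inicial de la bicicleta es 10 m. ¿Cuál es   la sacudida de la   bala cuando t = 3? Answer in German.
Ausgehend von dem Snap s(t) = 48, nehmen wir 1 Integral. Die Stammfunktion von dem Snap ist der Ruck. Mit j(0) = -30 erhalten wir j(t) = 48·t - 30. Mit j(t) = 48·t - 30 und Einsetzen von t = 3, finden wir j = 114.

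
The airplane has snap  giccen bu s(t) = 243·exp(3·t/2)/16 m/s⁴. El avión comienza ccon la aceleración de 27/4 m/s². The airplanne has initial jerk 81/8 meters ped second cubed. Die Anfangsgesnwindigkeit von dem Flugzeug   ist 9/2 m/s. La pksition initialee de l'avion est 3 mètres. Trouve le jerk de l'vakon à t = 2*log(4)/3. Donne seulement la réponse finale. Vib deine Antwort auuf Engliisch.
At t = 2*log(4)/3, j = 81/2.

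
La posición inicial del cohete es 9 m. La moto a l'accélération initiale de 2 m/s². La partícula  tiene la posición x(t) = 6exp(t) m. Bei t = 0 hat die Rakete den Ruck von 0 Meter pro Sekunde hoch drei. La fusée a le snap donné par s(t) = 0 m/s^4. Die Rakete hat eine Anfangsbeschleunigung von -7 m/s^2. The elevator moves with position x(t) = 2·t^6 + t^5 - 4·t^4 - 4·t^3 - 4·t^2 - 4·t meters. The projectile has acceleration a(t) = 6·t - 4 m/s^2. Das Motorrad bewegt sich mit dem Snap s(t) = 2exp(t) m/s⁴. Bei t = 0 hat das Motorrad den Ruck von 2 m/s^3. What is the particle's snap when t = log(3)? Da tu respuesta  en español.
Partiendo de la posición x(t) = 6·exp(t), tomamos 4 derivadas. La derivada de la posición da la velocidad: v(t) = 6·exp(t). Derivando la velocidad, obtenemos la aceleración: a(t) = 6·exp(t). La derivada de la aceleración da la sacudida: j(t) = 6·exp(t). La derivada de la sacudida da el snap: s(t) = 6·exp(t). De la ecuación del snap s(t) = 6·exp(t), sustituimos t = log(3) para obtener s = 18.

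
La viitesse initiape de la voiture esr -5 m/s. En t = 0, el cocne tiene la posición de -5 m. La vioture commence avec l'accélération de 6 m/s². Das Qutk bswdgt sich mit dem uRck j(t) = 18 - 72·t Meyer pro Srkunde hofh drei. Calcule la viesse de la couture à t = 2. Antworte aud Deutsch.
Wir müssen die Stammfunktion unserer Gleichung für den Ruck j(t) = 18 - 72·t 2-mal finden. Die Stammfunktion von dem Ruck, mit a(0) = 6, ergibt die Beschleunigung: a(t) = -36·t^2 + 18·t + 6. Die Stammfunktion von der Beschleunigung ist die Geschwindigkeit. Mit v(0) = -5 erhalten wir v(t) = -12·t^3 + 9·t^2 + 6·t - 5. Mit v(t) = -12·t^3 + 9·t^2 + 6·t - 5 und Einsetzen von t = 2, finden wir v = -53.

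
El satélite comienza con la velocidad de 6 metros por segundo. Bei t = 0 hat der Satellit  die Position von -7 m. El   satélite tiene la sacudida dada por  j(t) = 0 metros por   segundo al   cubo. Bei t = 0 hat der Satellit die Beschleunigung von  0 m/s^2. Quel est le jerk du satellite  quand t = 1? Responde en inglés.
From the given jerk equation j(t) = 0, we substitute t = 1 to get j = 0.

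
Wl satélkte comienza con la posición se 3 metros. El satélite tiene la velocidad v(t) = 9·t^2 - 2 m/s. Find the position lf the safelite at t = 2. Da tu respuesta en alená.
Wir müssen das Integral unserer Gleichung für die Geschwindigkeit v(t) = 9·t^2 - 2 1-mal finden. Durch Integration von der Geschwindigkeit und Verwendung der Anfangsbedingung x(0) = 3, erhalten wir x(t) = 3·t^3 - 2·t + 3. Aus der Gleichung für die Position x(t) = 3·t^3 - 2·t + 3, setzen wir t = 2 ein und erhalten x = 23.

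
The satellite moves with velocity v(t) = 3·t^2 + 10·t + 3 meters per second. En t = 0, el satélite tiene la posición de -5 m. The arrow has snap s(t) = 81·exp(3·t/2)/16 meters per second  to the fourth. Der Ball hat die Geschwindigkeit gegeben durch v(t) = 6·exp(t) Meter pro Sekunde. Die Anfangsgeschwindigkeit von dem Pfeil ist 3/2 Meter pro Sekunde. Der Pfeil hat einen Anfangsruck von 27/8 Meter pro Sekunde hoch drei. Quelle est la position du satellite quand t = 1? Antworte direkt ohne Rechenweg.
La réponse est 4.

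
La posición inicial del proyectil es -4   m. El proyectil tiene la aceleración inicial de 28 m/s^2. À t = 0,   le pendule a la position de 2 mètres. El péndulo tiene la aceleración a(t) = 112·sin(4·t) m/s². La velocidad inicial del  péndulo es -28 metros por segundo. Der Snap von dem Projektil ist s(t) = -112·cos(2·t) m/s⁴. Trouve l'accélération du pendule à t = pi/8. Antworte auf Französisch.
Nous avons l'accélération a(t) = 112·sin(4·t). En substituant t = pi/8: a(pi/8) = 112.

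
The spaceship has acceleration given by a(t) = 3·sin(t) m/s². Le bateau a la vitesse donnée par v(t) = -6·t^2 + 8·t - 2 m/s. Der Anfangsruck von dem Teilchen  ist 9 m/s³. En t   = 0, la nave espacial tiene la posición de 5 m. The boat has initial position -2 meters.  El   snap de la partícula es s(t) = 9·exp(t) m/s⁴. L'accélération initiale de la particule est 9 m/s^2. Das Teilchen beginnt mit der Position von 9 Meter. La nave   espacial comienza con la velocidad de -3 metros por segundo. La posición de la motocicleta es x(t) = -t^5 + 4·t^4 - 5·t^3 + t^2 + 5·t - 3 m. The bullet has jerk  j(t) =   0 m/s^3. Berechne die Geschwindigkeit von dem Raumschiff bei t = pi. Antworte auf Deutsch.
Wir müssen unsere Gleichung für die Beschleunigung a(t) = 3·sin(t) 1-mal integrieren. Das Integral von der Beschleunigung ist die Geschwindigkeit. Mit v(0) = -3 erhalten wir v(t) = -3·cos(t). Wir haben die Geschwindigkeit v(t) = -3·cos(t). Durch Einsetzen von t = pi: v(pi) = 3.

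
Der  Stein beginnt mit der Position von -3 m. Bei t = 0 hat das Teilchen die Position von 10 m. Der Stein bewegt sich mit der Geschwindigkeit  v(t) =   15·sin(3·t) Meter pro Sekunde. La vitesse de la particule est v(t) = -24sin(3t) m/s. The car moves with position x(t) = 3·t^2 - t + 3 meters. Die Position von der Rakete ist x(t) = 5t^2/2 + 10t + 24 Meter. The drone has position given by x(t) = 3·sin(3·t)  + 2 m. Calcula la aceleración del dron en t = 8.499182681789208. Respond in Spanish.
Debemos derivar nuestra ecuación de la posición x(t) = 3·sin(3·t) + 2 2 veces. La derivada de la posición da la velocidad: v(t) = 9·cos(3·t). Tomando d/dt de v(t), encontramos a(t) = -27·sin(3·t). Tenemos la aceleración a(t) = -27·sin(3·t). Sustituyendo t = 8.499182681789208: a(8.499182681789208) = -9.63275842779901.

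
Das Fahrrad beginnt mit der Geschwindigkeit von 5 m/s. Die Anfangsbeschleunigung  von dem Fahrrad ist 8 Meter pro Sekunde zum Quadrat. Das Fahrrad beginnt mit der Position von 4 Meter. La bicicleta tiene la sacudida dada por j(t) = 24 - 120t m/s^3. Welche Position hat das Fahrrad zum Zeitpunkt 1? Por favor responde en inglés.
To find the answer, we compute 3 integrals of j(t) = 24 - 120·t. Finding the antiderivative of j(t) and using a(0) = 8: a(t) = -60·t^2 + 24·t + 8. The antiderivative of acceleration is velocity. Using v(0) = 5, we get v(t) = -20·t^3 + 12·t^2 + 8·t + 5. Integrating velocity and using the initial condition x(0) = 4, we get x(t) = -5·t^4 + 4·t^3 + 4·t^2 + 5·t + 4. We have position x(t) = -5·t^4 + 4·t^3 + 4·t^2 + 5·t + 4. Substituting t = 1: x(1) = 12.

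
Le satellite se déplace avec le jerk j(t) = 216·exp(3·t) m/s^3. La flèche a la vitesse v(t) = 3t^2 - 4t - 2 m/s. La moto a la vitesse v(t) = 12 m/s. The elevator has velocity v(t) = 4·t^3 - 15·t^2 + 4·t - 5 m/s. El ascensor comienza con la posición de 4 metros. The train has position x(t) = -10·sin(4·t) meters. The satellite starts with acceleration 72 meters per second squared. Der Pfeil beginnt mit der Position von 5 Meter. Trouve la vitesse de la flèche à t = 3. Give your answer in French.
Nous avons la vitesse v(t) = 3·t^2 - 4·t - 2. En substituant t = 3: v(3) = 13.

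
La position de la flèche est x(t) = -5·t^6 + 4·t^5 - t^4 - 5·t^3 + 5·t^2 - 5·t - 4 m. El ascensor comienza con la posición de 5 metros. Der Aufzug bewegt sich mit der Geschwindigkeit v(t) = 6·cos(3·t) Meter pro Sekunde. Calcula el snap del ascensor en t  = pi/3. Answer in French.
En partant de la vitesse v(t) = 6·cos(3·t), nous prenons 3 dérivées. En prenant d/dt de v(t), nous trouvons a(t) = -18·sin(3·t). En dérivant l'accélération, nous obtenons le jerk: j(t) = -54·cos(3·t). La dérivée du jerk donne le snap: s(t) = 162·sin(3·t). De l'équation du snap s(t) = 162·sin(3·t), nous substituons t = pi/3 pour obtenir s = 0.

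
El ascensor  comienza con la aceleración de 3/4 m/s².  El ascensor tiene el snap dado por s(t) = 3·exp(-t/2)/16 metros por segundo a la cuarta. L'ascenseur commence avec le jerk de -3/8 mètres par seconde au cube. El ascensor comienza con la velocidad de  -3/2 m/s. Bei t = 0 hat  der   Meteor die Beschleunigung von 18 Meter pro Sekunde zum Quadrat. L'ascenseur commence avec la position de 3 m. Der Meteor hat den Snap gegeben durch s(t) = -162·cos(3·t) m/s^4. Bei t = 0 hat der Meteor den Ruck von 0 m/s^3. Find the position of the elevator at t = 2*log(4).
We must find the antiderivative of our snap equation s(t) = 3·exp(-t/2)/16 4 times. Integrating snap and using the initial condition j(0) = -3/8, we get j(t) = -3·exp(-t/2)/8. Finding the antiderivative of j(t) and using a(0) = 3/4: a(t) = 3·exp(-t/2)/4. Integrating acceleration and using the initial condition v(0) = -3/2, we get v(t) = -3·exp(-t/2)/2. Finding the antiderivative of v(t) and using x(0) = 3: x(t) = 3·exp(-t/2). From the given position equation x(t) = 3·exp(-t/2), we substitute t = 2*log(4) to get x = 3/4.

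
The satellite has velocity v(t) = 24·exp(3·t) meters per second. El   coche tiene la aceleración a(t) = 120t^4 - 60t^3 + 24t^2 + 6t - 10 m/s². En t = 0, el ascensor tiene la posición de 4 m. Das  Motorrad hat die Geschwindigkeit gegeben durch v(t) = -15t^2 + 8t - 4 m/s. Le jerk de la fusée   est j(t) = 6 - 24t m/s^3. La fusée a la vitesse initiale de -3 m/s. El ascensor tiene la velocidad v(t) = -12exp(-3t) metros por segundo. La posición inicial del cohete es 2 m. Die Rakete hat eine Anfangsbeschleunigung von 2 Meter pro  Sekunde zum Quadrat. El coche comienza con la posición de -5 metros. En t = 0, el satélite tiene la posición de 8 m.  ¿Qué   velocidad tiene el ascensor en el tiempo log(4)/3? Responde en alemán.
Mit v(t) = -12·exp(-3·t) und Einsetzen von t = log(4)/3, finden wir v = -3.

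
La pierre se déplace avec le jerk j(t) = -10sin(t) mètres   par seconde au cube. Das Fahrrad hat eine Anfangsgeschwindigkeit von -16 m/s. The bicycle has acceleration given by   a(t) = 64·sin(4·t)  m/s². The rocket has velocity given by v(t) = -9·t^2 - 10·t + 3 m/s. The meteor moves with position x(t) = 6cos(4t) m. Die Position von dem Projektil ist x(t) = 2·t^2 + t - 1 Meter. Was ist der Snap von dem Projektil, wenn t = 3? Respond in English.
To solve this, we need to take 4 derivatives of our position equation x(t) = 2·t^2 + t - 1. Taking d/dt of x(t), we find v(t) = 4·t + 1. The derivative of velocity gives acceleration: a(t) = 4. The derivative of acceleration gives jerk: j(t) = 0. Differentiating jerk, we get snap: s(t) = 0. We have snap s(t) = 0. Substituting t = 3: s(3) = 0.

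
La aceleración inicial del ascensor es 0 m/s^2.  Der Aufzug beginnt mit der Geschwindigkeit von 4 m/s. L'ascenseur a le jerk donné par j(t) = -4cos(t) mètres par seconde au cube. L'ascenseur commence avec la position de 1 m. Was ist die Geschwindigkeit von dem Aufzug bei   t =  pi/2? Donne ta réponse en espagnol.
Necesitamos integrar nuestra ecuación de la sacudida j(t) = -4·cos(t) 2 veces. Tomando ∫j(t)dt y aplicando a(0) = 0, encontramos a(t) = -4·sin(t). La antiderivada de la aceleración, con v(0) = 4, da la velocidad: v(t) = 4·cos(t). Tenemos la velocidad v(t) = 4·cos(t). Sustituyendo t = pi/2: v(pi/2) = 0.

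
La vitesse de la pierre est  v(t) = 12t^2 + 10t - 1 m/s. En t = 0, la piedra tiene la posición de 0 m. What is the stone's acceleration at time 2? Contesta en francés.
En partant de la vitesse v(t) = 12·t^2 + 10·t - 1, nous prenons 1 dérivée. En prenant d/dt de v(t), nous trouvons a(t) = 24·t + 10. Nous avons l'accélération a(t) = 24·t + 10. En substituant t = 2: a(2) = 58.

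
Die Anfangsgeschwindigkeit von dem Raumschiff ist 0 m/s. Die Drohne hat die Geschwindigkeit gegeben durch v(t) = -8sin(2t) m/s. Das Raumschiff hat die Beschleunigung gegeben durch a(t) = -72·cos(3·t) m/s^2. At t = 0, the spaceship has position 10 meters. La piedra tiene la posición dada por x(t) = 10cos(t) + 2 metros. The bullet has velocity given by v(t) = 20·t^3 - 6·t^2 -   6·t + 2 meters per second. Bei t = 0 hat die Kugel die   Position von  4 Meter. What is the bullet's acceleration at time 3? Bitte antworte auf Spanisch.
Para resolver esto, necesitamos tomar 1 derivada de nuestra ecuación de la velocidad v(t) = 20·t^3 - 6·t^2 - 6·t + 2. La derivada de la velocidad da la aceleración: a(t) = 60·t^2 - 12·t - 6. Usando a(t) = 60·t^2 - 12·t - 6 y sustituyendo t = 3, encontramos a = 498.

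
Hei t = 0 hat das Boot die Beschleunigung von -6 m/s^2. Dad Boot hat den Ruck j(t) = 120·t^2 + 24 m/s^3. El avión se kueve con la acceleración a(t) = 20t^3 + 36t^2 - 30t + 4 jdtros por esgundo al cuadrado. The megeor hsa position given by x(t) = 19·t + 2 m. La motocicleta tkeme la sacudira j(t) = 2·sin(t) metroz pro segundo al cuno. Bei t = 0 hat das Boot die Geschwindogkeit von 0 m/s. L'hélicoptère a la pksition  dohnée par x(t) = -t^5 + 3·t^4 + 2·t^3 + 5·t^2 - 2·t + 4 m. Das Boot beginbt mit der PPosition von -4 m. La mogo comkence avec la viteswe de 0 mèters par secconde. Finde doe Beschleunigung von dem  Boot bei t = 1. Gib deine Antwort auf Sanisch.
Debemos encontrar la integral de nuestra ecuación de la sacudida j(t) = 120·t^2 + 24 1 vez. La integral de la sacudida es la aceleración. Usando a(0) = -6, obtenemos a(t) = 40·t^3 + 24·t - 6. De la ecuación de la aceleración a(t) = 40·t^3 + 24·t - 6, sustituimos t = 1 para obtener a = 58.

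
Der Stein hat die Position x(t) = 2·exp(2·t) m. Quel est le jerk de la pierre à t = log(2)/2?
Nous devons dériver notre équation de la position x(t) = 2·exp(2·t) 3 fois. En prenant d/dt de x(t), nous trouvons v(t) = 4·exp(2·t). En dérivant la vitesse, nous obtenons l'accélération: a(t) = 8·exp(2·t). En prenant d/dt de a(t), nous trouvons j(t) = 16·exp(2·t). En utilisant j(t) = 16·exp(2·t) et en substituant t = log(2)/2, nous trouvons j = 32.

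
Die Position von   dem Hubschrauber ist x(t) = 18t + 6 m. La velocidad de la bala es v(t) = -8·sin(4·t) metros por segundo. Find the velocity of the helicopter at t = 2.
Starting from position x(t) = 18·t + 6, we take 1 derivative. The derivative of position gives velocity: v(t) = 18. Using v(t) = 18 and substituting t = 2, we find v = 18.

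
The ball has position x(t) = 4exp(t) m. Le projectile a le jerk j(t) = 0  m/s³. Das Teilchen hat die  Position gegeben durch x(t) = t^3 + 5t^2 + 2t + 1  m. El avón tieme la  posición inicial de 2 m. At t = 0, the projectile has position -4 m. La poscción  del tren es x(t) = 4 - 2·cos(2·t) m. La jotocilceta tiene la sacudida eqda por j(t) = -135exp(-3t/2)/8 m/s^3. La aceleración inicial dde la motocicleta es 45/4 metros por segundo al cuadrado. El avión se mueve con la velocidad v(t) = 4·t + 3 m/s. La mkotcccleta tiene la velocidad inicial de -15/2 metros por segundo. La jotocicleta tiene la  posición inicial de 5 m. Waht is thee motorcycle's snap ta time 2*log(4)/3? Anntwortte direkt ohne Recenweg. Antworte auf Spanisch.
La respuesta es 405/64.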